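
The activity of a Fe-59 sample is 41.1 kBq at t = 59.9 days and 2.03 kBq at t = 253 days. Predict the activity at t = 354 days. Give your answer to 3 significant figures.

Over Δt = 253 − 59.9 = 193.1 days, the level fell by a factor of 41.1/2.03 ≈ 20.246.
n = log₂(20.246) ≈ 4.3396 half-lives, so t½ = 193.1/4.3396 ≈ 44.497 days.
From t = 253 to t = 354: 2.03 × (1/2)^((354−253)/44.497) ≈ 0.42094 kBq.

0.421 kBq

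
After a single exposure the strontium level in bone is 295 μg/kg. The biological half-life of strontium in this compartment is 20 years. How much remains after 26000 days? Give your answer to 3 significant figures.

25.0 μg/kg

Convert the elapsed time: 26000 days = 71.2329 years.
Number of half-lives: n = 71.2329/20 ≈ 3.5616.
Remaining = 295 × (1/2)^3.5616 = 295 × 0.084691 ≈ 24.984 μg/kg.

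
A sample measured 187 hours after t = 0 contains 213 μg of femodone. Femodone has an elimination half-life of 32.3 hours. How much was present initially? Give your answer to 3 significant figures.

Number of half-lives elapsed: n = 187/32.3 ≈ 5.7895.
A₀ = A × 2^n = 213 × 2^5.7895 = 213 × 55.31 ≈ 11781 μg.

11800 μg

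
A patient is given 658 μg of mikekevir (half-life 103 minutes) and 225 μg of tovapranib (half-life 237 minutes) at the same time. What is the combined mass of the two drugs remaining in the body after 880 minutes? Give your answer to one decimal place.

mikekevir: 658 × (1/2)^(880/103) = 658 × (1/2)^8.5437 ≈ 1.7633 μg.
tovapranib: 225 × (1/2)^(880/237) = 225 × (1/2)^3.7131 ≈ 17.157 μg.
Total = 1.7633 + 17.157 ≈ 18.92 μg.

18.9 μg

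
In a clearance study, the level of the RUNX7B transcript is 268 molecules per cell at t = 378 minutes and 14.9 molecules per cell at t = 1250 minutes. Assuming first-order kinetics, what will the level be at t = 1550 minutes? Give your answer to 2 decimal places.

Over Δt = 1250 − 378 = 872 minutes, the level fell by a factor of 268/14.9 ≈ 17.987.
n = log₂(17.987) ≈ 4.1688 half-lives, so t½ = 872/4.1688 ≈ 209.17 minutes.
From t = 1250 to t = 1550: 14.9 × (1/2)^((1550−1250)/209.17) ≈ 5.5136 molecules per cell.

5.51 molecules per cell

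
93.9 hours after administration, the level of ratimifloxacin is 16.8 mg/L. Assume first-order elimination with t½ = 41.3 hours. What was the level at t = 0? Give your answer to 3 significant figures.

Number of half-lives elapsed: n = 93.9/41.3 ≈ 2.2736.
A₀ = A × 2^n = 16.8 × 2^2.2736 = 16.8 × 4.8353 ≈ 81.233 mg/L.

81.2 mg/L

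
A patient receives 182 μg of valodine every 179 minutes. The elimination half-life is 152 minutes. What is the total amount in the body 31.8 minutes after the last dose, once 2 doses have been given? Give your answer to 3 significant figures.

227 μg

The 2 doses were given 210.8, 31.8 minutes ago.
Total = 182·(1/2)^(210.8/152) + 182·(1/2)^(31.8/152)
      = 69.597 + 157.43 ≈ 227.03 μg.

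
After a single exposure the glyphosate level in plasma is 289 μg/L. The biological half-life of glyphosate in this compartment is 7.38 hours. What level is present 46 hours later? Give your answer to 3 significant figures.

Number of half-lives: n = 46/7.38 ≈ 6.2331.
Remaining = 289 × (1/2)^6.2331 = 289 × 0.013294 ≈ 3.842 μg/L.

3.84 μg/L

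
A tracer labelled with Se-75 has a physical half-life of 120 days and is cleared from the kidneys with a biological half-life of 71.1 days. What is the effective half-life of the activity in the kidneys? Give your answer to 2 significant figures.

45 days

1/t_eff = 1/t_phys + 1/t_biol = 1/120 + 1/71.1 = 0.022398 per day.
t_eff = 120 × 71.1 / (120 + 71.1) ≈ 44.647 days.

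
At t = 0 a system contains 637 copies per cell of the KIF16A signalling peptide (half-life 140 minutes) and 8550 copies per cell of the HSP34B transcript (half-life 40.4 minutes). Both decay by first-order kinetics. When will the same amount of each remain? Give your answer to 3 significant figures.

213 minutes

Set 637·(1/2)^(t/140) = 8550·(1/2)^(t/40.4).
Taking log₂: log₂(637/8550) = t·(1/140 − 1/40.4).
log₂(0.074503) = -3.7466; 1/140 − 1/40.4 = -0.01761.
t = -3.7466 / -0.01761 ≈ 212.76 minutes.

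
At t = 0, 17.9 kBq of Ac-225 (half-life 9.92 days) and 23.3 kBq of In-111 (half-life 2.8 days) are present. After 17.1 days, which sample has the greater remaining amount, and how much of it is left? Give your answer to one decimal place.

Ac-225, 5.4 kBq

Ac-225: 17.9 × (1/2)^1.7238 ≈ 5.4193 kBq.
In-111: 23.3 × (1/2)^6.1071 ≈ 0.338 kBq.
Ac-225 has more remaining, at ≈ 5.4193 kBq.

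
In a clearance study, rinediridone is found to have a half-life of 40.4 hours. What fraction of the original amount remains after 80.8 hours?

0.25

n = 80.8/40.4 ≈ 2 half-lives.
Fraction remaining = (1/2)^2 ≈ 0.25.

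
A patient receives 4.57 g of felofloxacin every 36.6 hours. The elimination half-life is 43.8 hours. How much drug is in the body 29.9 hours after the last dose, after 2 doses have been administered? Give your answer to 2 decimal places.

4.44 g

The 2 doses were given 66.5, 29.9 hours ago.
Total = 4.57·(1/2)^(66.5/43.8) + 4.57·(1/2)^(29.9/43.8)
      = 1.5954 + 2.8472 ≈ 4.4426 g.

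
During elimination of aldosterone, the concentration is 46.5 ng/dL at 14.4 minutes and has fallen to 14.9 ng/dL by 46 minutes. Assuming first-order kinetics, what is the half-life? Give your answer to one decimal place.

19.2 minutes

Over Δt = 46 − 14.4 = 31.6 minutes, the level fell by a factor of 46.5/14.9 ≈ 3.1208.
n = log₂(3.1208) ≈ 1.6419 half-lives, so t½ = 31.6/1.6419 ≈ 19.246 minutes.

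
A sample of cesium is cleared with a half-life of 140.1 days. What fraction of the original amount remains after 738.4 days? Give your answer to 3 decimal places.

n = 738.4/140.1 ≈ 5.2705 half-lives.
Fraction remaining = (1/2)^5.2705 ≈ 0.025907.

0.026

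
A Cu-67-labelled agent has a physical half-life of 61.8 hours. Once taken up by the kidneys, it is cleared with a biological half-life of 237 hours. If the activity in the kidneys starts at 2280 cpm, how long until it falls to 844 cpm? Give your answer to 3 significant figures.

1/t_eff = 1/t_phys + 1/t_biol = 1/61.8 + 1/237 = 0.020401 per hour.
t_eff = 61.8 × 237 / (61.8 + 237) ≈ 49.018 hours.
n = log₂(2280/844) ≈ 1.4337; t = 1.4337 × 49.018 ≈ 70.278 hours.

70.3 hours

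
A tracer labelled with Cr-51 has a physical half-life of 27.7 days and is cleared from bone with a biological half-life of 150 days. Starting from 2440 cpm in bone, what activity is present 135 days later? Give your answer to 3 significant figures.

1/t_eff = 1/t_phys + 1/t_biol = 1/27.7 + 1/150 = 0.042768 per day.
t_eff = 27.7 × 150 / (27.7 + 150) ≈ 23.382 days.
Remaining = 2440 × (1/2)^(135/23.382) = 2440 × (1/2)^5.7736 ≈ 44.601 cpm.

44.6 cpm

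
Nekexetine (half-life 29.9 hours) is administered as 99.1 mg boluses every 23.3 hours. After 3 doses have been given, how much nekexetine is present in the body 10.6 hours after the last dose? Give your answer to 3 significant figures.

The 3 doses were given 57.2, 33.9, 10.6 hours ago.
Total = 99.1·(1/2)^(57.2/29.9) + 99.1·(1/2)^(33.9/29.9) + 99.1·(1/2)^(10.6/29.9)
      = 26.314 + 45.162 + 77.509 ≈ 148.99 mg.

149 mg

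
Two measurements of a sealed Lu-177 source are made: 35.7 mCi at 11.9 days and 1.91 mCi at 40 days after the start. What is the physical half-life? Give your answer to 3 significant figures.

Over Δt = 40 − 11.9 = 28.1 days, the level fell by a factor of 35.7/1.91 ≈ 18.691.
n = log₂(18.691) ≈ 4.2243 half-lives, so t½ = 28.1/4.2243 ≈ 6.652 days.

6.65 days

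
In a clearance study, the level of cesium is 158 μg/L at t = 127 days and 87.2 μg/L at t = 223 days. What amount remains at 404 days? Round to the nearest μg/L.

Over Δt = 223 − 127 = 96 days, the level fell by a factor of 158/87.2 ≈ 1.8119.
n = log₂(1.8119) ≈ 0.85752 half-lives, so t½ = 96/0.85752 ≈ 111.95 days.
From t = 223 to t = 404: 87.2 × (1/2)^((404−223)/111.95) ≈ 28.432 μg/L.

28 μg/L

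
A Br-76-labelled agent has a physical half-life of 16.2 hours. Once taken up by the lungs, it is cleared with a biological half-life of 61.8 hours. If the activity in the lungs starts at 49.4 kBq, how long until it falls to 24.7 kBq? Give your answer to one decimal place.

1/t_eff = 1/t_phys + 1/t_biol = 1/16.2 + 1/61.8 = 0.07791 per hour.
t_eff = 16.2 × 61.8 / (16.2 + 61.8) ≈ 12.835 hours.
n = log₂(49.4/24.7) ≈ 1; t = 1 × 12.835 ≈ 12.835 hours.

12.8 hours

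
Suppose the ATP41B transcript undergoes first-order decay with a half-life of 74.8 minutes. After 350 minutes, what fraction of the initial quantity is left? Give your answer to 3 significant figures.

0.0390

n = 350/74.8 ≈ 4.6791 half-lives.
Fraction remaining = (1/2)^4.6791 ≈ 0.039033.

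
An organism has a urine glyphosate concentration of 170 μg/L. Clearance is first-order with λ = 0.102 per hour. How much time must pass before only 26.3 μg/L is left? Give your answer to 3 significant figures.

t½ = ln 2 / λ = 0.69315 / 0.102 ≈ 6.7956 hours.
Fraction remaining = 26.3/170 ≈ 0.15471.
n = log₂(170/26.3) = ln(6.4639)/ln 2 ≈ 2.6924 half-lives.
t = n × t½ = 2.6924 × 6.7956 ≈ 18.296 hours.

18.3 hours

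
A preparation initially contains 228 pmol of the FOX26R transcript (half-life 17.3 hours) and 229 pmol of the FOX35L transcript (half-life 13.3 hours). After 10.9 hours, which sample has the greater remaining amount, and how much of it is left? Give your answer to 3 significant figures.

FOX26R transcript: 228 × (1/2)^0.63006 ≈ 147.32 pmol.
FOX35L transcript: 229 × (1/2)^0.81955 ≈ 129.76 pmol.
FOX26R transcript has more remaining, at ≈ 147.32 pmol.

FOX26R transcript, 147 pmol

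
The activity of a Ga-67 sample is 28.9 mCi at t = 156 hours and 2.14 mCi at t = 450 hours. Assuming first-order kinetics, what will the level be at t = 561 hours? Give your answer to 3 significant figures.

Over Δt = 450 − 156 = 294 hours, the level fell by a factor of 28.9/2.14 ≈ 13.505.
n = log₂(13.505) ≈ 3.7554 half-lives, so t½ = 294/3.7554 ≈ 78.288 hours.
From t = 450 to t = 561: 2.14 × (1/2)^((561−450)/78.288) ≈ 0.80094 mCi.

0.801 mCi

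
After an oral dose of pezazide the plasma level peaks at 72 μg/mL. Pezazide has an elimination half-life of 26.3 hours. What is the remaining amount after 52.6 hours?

Elapsed time is 2 half-lives (52.6/26.3).
Each half-life halves the amount: 72 × (1/2)^2 = 72/4 = 18 μg/mL.

18 μg/mL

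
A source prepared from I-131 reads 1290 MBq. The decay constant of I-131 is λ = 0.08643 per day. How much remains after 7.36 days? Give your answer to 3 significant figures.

t½ = ln 2 / λ = 0.69315 / 0.08643 ≈ 8.0198 days.
Number of half-lives: n = 7.36/8.0198 ≈ 0.91773.
Remaining = 1290 × (1/2)^0.91773 = 1290 × 0.52934 ≈ 682.85 MBq.

683 MBq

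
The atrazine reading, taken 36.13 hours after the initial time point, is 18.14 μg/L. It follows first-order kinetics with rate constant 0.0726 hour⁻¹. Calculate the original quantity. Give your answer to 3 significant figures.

250 μg/L

t½ = ln 2 / k = 0.69315 / 0.0726 ≈ 9.5475 hours.
Number of half-lives elapsed: n = 36.13/9.5475 ≈ 3.7842.
A₀ = A × 2^n = 18.14 × 2^3.7842 = 18.14 × 13.778 ≈ 249.92 μg/L.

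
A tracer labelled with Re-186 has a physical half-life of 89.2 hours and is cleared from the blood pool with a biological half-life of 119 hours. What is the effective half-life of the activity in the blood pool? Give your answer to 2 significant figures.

51 hours

1/t_eff = 1/t_phys + 1/t_biol = 1/89.2 + 1/119 = 0.019614 per hour.
t_eff = 89.2 × 119 / (89.2 + 119) ≈ 50.984 hours.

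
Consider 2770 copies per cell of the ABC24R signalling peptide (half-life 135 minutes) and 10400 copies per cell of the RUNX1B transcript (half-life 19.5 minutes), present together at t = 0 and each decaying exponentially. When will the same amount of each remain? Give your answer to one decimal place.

Set 2770·(1/2)^(t/135) = 10400·(1/2)^(t/19.5).
Taking log₂: log₂(2770/10400) = t·(1/135 − 1/19.5).
log₂(0.26635) = -1.9086; 1/135 − 1/19.5 = -0.043875.
t = -1.9086 / -0.043875 ≈ 43.502 minutes.

43.5 minutes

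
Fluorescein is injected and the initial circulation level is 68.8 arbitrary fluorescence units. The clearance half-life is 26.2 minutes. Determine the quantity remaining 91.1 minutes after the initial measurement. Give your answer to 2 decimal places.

6.18 arbitrary fluorescence units

Number of half-lives: n = 91.1/26.2 ≈ 3.4771.
Remaining = 68.8 × (1/2)^3.4771 = 68.8 × 0.089803 ≈ 6.1784 arbitrary fluorescence units.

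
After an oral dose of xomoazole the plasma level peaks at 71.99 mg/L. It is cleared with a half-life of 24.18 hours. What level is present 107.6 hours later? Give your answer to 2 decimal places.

Number of half-lives: n = 107.6/24.18 ≈ 4.45.
Remaining = 71.99 × (1/2)^4.45 = 71.99 × 0.045754 ≈ 3.2938 mg/L.

3.29 mg/L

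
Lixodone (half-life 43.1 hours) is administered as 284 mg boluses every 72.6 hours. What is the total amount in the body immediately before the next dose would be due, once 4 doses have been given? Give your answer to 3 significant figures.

127 mg

The 4 doses were given 290.4, 217.8, 145.2, 72.6 hours ago.
Total = 284·(1/2)^(290.4/43.1) + 284·(1/2)^(217.8/43.1) + 284·(1/2)^(145.2/43.1) + 284·(1/2)^(72.6/43.1)
      = 2.6609 + 8.5527 + 27.49 + 88.358 ≈ 127.06 mg.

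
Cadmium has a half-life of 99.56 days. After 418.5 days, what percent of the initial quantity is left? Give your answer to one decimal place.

n = 418.5/99.56 ≈ 4.2035 half-lives.
Fraction remaining = (1/2)^4.2035 ≈ 0.054278, i.e. 5.4278%.

5.4%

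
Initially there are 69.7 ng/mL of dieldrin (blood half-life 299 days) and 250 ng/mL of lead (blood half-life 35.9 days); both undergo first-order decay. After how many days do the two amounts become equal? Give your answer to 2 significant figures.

Set 69.7·(1/2)^(t/299) = 250·(1/2)^(t/35.9).
Taking log₂: log₂(69.7/250) = t·(1/299 − 1/35.9).
log₂(0.2788) = -1.8427; 1/299 − 1/35.9 = -0.024511.
t = -1.8427 / -0.024511 ≈ 75.179 days.

75 days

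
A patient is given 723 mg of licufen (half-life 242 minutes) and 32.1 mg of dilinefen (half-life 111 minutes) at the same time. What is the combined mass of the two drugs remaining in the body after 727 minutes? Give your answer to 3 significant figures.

90.5 mg

licufen: 723 × (1/2)^(727/242) = 723 × (1/2)^3.0041 ≈ 90.117 mg.
dilinefen: 32.1 × (1/2)^(727/111) = 32.1 × (1/2)^6.5495 ≈ 0.34268 mg.
Total = 90.117 + 0.34268 ≈ 90.459 mg.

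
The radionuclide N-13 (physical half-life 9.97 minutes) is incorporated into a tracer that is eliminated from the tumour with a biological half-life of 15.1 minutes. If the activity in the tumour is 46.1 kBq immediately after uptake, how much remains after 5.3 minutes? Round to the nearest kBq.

1/t_eff = 1/t_phys + 1/t_biol = 1/9.97 + 1/15.1 = 0.16653 per minute.
t_eff = 9.97 × 15.1 / (9.97 + 15.1) ≈ 6.0051 minutes.
Remaining = 46.1 × (1/2)^(5.3/6.0051) = 46.1 × (1/2)^0.88259 ≈ 25.004 kBq.

25 kBq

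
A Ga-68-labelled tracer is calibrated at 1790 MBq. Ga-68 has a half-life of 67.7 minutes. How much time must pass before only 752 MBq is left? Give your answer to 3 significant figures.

Fraction remaining = 752/1790 ≈ 0.42011.
n = log₂(1790/752) = ln(2.3803)/ln 2 ≈ 1.2512 half-lives.
t = n × t½ = 1.2512 × 67.7 ≈ 84.703 minutes.

84.7 minutes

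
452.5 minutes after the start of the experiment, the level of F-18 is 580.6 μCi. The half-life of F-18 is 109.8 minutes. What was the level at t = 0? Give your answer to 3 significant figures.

Number of half-lives elapsed: n = 452.5/109.8 ≈ 4.1211.
A₀ = A × 2^n = 580.6 × 2^4.1211 = 580.6 × 17.401 ≈ 10103 μCi.

10100 μCi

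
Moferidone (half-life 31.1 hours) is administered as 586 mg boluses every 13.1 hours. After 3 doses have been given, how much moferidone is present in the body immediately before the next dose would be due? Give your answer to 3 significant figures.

The 3 doses were given 39.3, 26.2, 13.1 hours ago.
Total = 586·(1/2)^(39.3/31.1) + 586·(1/2)^(26.2/31.1) + 586·(1/2)^(13.1/31.1)
      = 244.06 + 326.81 + 437.62 ≈ 1008.5 mg.

1010 mg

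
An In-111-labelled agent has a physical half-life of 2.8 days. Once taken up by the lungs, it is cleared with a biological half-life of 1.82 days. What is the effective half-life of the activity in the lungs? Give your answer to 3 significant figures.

1/t_eff = 1/t_phys + 1/t_biol = 1/2.8 + 1/1.82 = 0.90659 per day.
t_eff = 2.8 × 1.82 / (2.8 + 1.82) ≈ 1.103 days.

1.10 days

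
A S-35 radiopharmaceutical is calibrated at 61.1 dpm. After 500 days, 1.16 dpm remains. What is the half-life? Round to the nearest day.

87 days

A/A₀ = 1.16/61.1 ≈ 0.018985.
n = log₂(52.672) ≈ 5.719 half-lives elapsed in 500 days.
t½ = 500/5.719 ≈ 87.428 days.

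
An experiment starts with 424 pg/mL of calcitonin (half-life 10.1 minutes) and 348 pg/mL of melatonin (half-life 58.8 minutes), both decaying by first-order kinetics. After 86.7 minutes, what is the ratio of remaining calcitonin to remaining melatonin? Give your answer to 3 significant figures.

0.00882

calcitonin: 424 × (1/2)^(86.7/10.1) = 424 × (1/2)^8.5842 ≈ 1.1048 pg/mL.
melatonin: 348 × (1/2)^(86.7/58.8) = 348 × (1/2)^1.4745 ≈ 125.23 pg/mL.
Ratio ≈ 1.1048 / 125.23 ≈ 0.0088219.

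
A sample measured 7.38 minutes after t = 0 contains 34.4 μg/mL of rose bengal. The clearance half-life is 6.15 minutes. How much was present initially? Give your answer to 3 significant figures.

Number of half-lives elapsed: n = 7.38/6.15 ≈ 1.2.
A₀ = A × 2^n = 34.4 × 2^1.2 = 34.4 × 2.2974 ≈ 79.03 μg/mL.

79.0 μg/mL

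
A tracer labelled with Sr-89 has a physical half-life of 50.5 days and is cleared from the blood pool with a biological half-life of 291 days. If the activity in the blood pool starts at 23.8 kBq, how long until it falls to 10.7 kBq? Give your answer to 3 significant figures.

1/t_eff = 1/t_phys + 1/t_biol = 1/50.5 + 1/291 = 0.023238 per day.
t_eff = 50.5 × 291 / (50.5 + 291) ≈ 43.032 days.
n = log₂(23.8/10.7) ≈ 1.1534; t = 1.1534 × 43.032 ≈ 49.631 days.

49.6 days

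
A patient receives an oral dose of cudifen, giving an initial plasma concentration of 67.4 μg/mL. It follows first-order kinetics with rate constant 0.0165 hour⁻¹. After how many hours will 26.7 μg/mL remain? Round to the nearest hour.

56 hours

t½ = ln 2 / λ = 0.69315 / 0.0165 ≈ 42.009 hours.
Fraction remaining = 26.7/67.4 ≈ 0.39614.
n = log₂(67.4/26.7) = ln(2.5243)/ln 2 ≈ 1.3359 half-lives.
t = n × t½ = 1.3359 × 42.009 ≈ 56.12 hours.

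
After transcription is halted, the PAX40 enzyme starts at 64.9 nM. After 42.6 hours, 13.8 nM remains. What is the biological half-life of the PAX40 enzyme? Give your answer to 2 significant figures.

19 hours

A/A₀ = 13.8/64.9 ≈ 0.21263.
n = log₂(4.7029) ≈ 2.2336 half-lives elapsed in 42.6 hours.
t½ = 42.6/2.2336 ≈ 19.073 hours.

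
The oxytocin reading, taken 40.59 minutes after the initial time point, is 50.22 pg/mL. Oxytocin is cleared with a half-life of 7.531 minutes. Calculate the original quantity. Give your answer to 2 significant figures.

Number of half-lives elapsed: n = 40.59/7.531 ≈ 5.3897.
A₀ = A × 2^n = 50.22 × 2^5.3897 = 50.22 × 41.925 ≈ 2105.4 pg/mL.

2100 pg/mL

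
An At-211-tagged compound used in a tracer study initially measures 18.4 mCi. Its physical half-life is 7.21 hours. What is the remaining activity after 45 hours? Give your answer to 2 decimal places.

0.24 mCi

Number of half-lives: n = 45/7.21 ≈ 6.2413.
Remaining = 18.4 × (1/2)^6.2413 = 18.4 × 0.013218 ≈ 0.24321 mCi.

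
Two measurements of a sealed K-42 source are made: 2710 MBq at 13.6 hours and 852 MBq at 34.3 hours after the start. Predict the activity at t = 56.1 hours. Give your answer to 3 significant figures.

252 MBq

Over Δt = 34.3 − 13.6 = 20.7 hours, the level fell by a factor of 2710/852 ≈ 3.1808.
n = log₂(3.1808) ≈ 1.6694 half-lives, so t½ = 20.7/1.6694 ≈ 12.4 hours.
From t = 34.3 to t = 56.1: 852 × (1/2)^((56.1−34.3)/12.4) ≈ 251.89 MBq.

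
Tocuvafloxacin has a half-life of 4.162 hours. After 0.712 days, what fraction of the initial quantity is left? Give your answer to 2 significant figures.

0.058

0.712 days = 17.088 hours.
n = 17.088/4.162 ≈ 4.1057 half-lives.
Fraction remaining = (1/2)^4.1057 ≈ 0.058084.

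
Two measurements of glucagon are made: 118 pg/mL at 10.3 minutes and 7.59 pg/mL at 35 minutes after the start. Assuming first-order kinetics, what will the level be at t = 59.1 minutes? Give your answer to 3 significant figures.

Over Δt = 35 − 10.3 = 24.7 minutes, the level fell by a factor of 118/7.59 ≈ 15.547.
n = log₂(15.547) ≈ 3.9585 half-lives, so t½ = 24.7/3.9585 ≈ 6.2397 minutes.
From t = 35 to t = 59.1: 7.59 × (1/2)^((59.1−35)/6.2397) ≈ 0.52185 pg/mL.

0.522 pg/mL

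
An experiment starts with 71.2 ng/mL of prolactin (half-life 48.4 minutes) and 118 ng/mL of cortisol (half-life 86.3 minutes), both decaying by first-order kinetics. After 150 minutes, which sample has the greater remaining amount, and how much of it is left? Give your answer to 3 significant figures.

cortisol, 35.4 ng/mL

prolactin: 71.2 × (1/2)^3.0992 ≈ 8.3088 ng/mL.
cortisol: 118 × (1/2)^1.7381 ≈ 35.372 ng/mL.
Cortisol has more remaining, at ≈ 35.372 ng/mL.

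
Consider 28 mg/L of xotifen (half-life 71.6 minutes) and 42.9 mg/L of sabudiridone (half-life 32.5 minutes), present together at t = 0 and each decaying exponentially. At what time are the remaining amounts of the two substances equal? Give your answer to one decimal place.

36.6 minutes

Set 28·(1/2)^(t/71.6) = 42.9·(1/2)^(t/32.5).
Taking log₂: log₂(28/42.9) = t·(1/71.6 − 1/32.5).
log₂(0.65268) = -0.61555; 1/71.6 − 1/32.5 = -0.016803.
t = -0.61555 / -0.016803 ≈ 36.634 minutes.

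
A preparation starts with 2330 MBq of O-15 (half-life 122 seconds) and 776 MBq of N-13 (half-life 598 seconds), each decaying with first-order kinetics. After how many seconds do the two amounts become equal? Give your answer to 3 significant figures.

Set 2330·(1/2)^(t/122) = 776·(1/2)^(t/598).
Taking log₂: log₂(2330/776) = t·(1/122 − 1/598).
log₂(3.0026) = 1.5862; 1/122 − 1/598 = 0.0065245.
t = 1.5862 / 0.0065245 ≈ 243.12 seconds.

243 seconds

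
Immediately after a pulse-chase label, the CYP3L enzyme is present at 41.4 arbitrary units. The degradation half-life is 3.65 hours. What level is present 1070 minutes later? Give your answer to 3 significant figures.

1.40 arbitrary units

Convert the elapsed time: 1070 minutes = 17.8333 hours.
Number of half-lives: n = 17.8333/3.65 ≈ 4.8858.
Remaining = 41.4 × (1/2)^4.8858 = 41.4 × 0.033823 ≈ 1.4003 arbitrary units.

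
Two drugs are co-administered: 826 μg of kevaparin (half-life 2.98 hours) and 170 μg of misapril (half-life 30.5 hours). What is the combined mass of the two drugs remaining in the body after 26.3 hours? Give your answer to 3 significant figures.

kevaparin: 826 × (1/2)^(26.3/2.98) = 826 × (1/2)^8.8255 ≈ 1.8207 μg.
misapril: 170 × (1/2)^(26.3/30.5) = 170 × (1/2)^0.8623 ≈ 93.513 μg.
Total = 1.8207 + 93.513 ≈ 95.334 μg.

95.3 μg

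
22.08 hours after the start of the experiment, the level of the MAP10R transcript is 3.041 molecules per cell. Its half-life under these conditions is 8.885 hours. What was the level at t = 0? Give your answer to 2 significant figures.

Number of half-lives elapsed: n = 22.08/8.885 ≈ 2.4851.
A₀ = A × 2^n = 3.041 × 2^2.4851 = 3.041 × 5.5987 ≈ 17.026 molecules per cell.

17 molecules per cell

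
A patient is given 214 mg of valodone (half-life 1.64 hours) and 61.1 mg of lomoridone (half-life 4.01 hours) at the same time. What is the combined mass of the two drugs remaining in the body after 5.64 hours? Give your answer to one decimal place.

valodone: 214 × (1/2)^(5.64/1.64) = 214 × (1/2)^3.439 ≈ 19.732 mg.
lomoridone: 61.1 × (1/2)^(5.64/4.01) = 61.1 × (1/2)^1.4065 ≈ 23.049 mg.
Total = 19.732 + 23.049 ≈ 42.78 mg.

42.8 mg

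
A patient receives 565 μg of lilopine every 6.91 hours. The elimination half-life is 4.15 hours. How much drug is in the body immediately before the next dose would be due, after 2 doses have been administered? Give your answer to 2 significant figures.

The 2 doses were given 13.82, 6.91 hours ago.
Total = 565·(1/2)^(13.82/4.15) + 565·(1/2)^(6.91/4.15)
      = 56.18 + 178.16 ≈ 234.34 μg.

230 μg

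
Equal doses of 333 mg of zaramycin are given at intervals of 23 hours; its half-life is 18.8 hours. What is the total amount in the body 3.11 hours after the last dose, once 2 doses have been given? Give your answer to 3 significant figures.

The 2 doses were given 26.11, 3.11 hours ago.
Total = 333·(1/2)^(26.11/18.8) + 333·(1/2)^(3.11/18.8)
      = 127.16 + 296.92 ≈ 424.09 mg.

424 mg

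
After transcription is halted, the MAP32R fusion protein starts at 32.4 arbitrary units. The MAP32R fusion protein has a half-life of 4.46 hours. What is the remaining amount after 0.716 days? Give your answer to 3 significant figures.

Convert the elapsed time: 0.716 days = 17.184 hours.
Number of half-lives: n = 17.184/4.46 ≈ 3.8529.
Remaining = 32.4 × (1/2)^3.8529 = 32.4 × 0.069208 ≈ 2.2423 arbitrary units.

2.24 arbitrary units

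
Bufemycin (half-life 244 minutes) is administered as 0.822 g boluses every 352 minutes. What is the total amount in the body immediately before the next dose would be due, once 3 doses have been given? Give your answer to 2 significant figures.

0.45 g

The 3 doses were given 1056, 704, 352 minutes ago.
Total = 0.822·(1/2)^(1056/244) + 0.822·(1/2)^(704/244) + 0.822·(1/2)^(352/244)
      = 0.040931 + 0.11126 + 0.30241 ≈ 0.4546 g.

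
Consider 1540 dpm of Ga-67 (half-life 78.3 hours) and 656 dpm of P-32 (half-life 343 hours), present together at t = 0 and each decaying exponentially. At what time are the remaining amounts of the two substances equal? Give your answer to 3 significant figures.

Set 1540·(1/2)^(t/78.3) = 656·(1/2)^(t/343).
Taking log₂: log₂(1540/656) = t·(1/78.3 − 1/343).
log₂(2.3476) = 1.2312; 1/78.3 − 1/343 = 0.0098559.
t = 1.2312 / 0.0098559 ≈ 124.92 hours.

125 hours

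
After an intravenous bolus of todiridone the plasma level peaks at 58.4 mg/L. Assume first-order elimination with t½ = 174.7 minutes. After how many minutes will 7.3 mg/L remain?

524.1 minutes

7.3/58.4 = 1/8, so 3 half-lives have elapsed.
t = 3 × 174.7 = 524.1 minutes.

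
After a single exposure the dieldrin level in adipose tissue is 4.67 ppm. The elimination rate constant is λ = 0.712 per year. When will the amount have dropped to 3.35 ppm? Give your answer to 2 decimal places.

t½ = ln 2 / λ = 0.69315 / 0.712 ≈ 0.97352 years.
Fraction remaining = 3.35/4.67 ≈ 0.71734.
n = log₂(4.67/3.35) = ln(1.394)/ln 2 ≈ 0.47926 half-lives.
t = n × t½ = 0.47926 × 0.97352 ≈ 0.46657 years.

0.47 years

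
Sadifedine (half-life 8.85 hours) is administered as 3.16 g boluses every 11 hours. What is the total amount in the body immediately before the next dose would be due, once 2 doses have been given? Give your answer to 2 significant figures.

1.9 g

The 2 doses were given 22, 11 hours ago.
Total = 3.16·(1/2)^(22/8.85) + 3.16·(1/2)^(11/8.85)
      = 0.56411 + 1.3351 ≈ 1.8992 g.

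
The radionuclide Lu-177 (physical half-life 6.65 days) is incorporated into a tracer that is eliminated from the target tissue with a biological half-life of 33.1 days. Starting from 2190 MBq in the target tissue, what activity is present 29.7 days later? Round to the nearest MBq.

53 MBq

1/t_eff = 1/t_phys + 1/t_biol = 1/6.65 + 1/33.1 = 0.18059 per day.
t_eff = 6.65 × 33.1 / (6.65 + 33.1) ≈ 5.5375 days.
Remaining = 2190 × (1/2)^(29.7/5.5375) = 2190 × (1/2)^5.3634 ≈ 53.197 MBq.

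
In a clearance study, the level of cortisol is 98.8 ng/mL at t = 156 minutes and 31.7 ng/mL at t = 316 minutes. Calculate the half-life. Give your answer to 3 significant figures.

Over Δt = 316 − 156 = 160 minutes, the level fell by a factor of 98.8/31.7 ≈ 3.1167.
n = log₂(3.1167) ≈ 1.64 half-lives, so t½ = 160/1.64 ≈ 97.559 minutes.

97.6 minutes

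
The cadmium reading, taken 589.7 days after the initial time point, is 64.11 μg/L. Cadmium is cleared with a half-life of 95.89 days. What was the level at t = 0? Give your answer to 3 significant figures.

Number of half-lives elapsed: n = 589.7/95.89 ≈ 6.1498.
A₀ = A × 2^n = 64.11 × 2^6.1498 = 64.11 × 71 ≈ 4551.8 μg/L.

4550 μg/L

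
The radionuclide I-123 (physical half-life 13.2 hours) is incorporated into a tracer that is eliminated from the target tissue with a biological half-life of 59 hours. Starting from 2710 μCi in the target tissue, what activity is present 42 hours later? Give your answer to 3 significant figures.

182 μCi

1/t_eff = 1/t_phys + 1/t_biol = 1/13.2 + 1/59 = 0.092707 per hour.
t_eff = 13.2 × 59 / (13.2 + 59) ≈ 10.787 hours.
Remaining = 2710 × (1/2)^(42/10.787) = 2710 × (1/2)^3.8937 ≈ 182.33 μCi.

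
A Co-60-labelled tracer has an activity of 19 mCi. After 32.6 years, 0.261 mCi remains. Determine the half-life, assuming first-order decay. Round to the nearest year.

5 years

A/A₀ = 0.261/19 ≈ 0.013737.
n = log₂(72.797) ≈ 6.1858 half-lives elapsed in 32.6 years.
t½ = 32.6/6.1858 ≈ 5.2701 years.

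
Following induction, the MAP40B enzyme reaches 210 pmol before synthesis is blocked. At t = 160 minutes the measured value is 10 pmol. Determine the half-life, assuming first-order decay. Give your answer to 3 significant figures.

A/A₀ = 10/210 ≈ 0.047619.
n = log₂(21) ≈ 4.3923 half-lives elapsed in 160 minutes.
t½ = 160/4.3923 ≈ 36.427 minutes.

36.4 minutes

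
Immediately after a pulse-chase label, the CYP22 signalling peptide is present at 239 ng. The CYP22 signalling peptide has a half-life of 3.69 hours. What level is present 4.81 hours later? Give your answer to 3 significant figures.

Number of half-lives: n = 4.81/3.69 ≈ 1.3035.
Remaining = 239 × (1/2)^1.3035 = 239 × 0.40514 ≈ 96.827 ng.

96.8 ng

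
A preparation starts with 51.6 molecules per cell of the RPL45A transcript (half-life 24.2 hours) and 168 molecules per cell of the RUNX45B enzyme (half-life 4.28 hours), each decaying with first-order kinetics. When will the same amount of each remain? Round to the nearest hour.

9 hours

Set 51.6·(1/2)^(t/24.2) = 168·(1/2)^(t/4.28).
Taking log₂: log₂(51.6/168) = t·(1/24.2 − 1/4.28).
log₂(0.30714) = -1.703; 1/24.2 − 1/4.28 = -0.19232.
t = -1.703 / -0.19232 ≈ 8.855 hours.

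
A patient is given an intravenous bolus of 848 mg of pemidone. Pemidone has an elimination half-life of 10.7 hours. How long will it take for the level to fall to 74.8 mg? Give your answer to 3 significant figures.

Fraction remaining = 74.8/848 ≈ 0.088208.
n = log₂(848/74.8) = ln(11.337)/ln 2 ≈ 3.503 half-lives.
t = n × t½ = 3.503 × 10.7 ≈ 37.482 hours.

37.5 hours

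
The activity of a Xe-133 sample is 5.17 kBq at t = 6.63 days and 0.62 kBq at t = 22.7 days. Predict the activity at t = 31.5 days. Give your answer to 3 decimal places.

0.194 kBq

Over Δt = 22.7 − 6.63 = 16.07 days, the level fell by a factor of 5.17/0.62 ≈ 8.3387.
n = log₂(8.3387) ≈ 3.0598 half-lives, so t½ = 16.07/3.0598 ≈ 5.2519 days.
From t = 22.7 to t = 31.5: 0.62 × (1/2)^((31.5−22.7)/5.2519) ≈ 0.19409 kBq.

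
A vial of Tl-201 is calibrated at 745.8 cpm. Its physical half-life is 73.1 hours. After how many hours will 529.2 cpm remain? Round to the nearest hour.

36 hours

Fraction remaining = 529.2/745.8 ≈ 0.70957.
n = log₂(745.8/529.2) = ln(1.4093)/ln 2 ≈ 0.49498 half-lives.
t = n × t½ = 0.49498 × 73.1 ≈ 36.183 hours.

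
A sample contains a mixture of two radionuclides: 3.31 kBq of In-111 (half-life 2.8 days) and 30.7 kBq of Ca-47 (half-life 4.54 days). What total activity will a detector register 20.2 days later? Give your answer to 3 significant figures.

In-111: 3.31 × (1/2)^(20.2/2.8) = 3.31 × (1/2)^7.2143 ≈ 0.02229 kBq.
Ca-47: 30.7 × (1/2)^(20.2/4.54) = 30.7 × (1/2)^4.4493 ≈ 1.4053 kBq.
Total = 0.02229 + 1.4053 ≈ 1.4275 kBq.

1.43 kBq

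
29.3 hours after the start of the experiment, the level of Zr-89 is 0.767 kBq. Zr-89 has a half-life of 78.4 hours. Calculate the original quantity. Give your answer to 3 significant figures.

Number of half-lives elapsed: n = 29.3/78.4 ≈ 0.37372.
A₀ = A × 2^n = 0.767 × 2^0.37372 = 0.767 × 1.2957 ≈ 0.9938 kBq.

0.994 kBq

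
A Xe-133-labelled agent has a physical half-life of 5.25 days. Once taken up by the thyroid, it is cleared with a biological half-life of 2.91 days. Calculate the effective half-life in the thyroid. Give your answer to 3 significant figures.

1/t_eff = 1/t_phys + 1/t_biol = 1/5.25 + 1/2.91 = 0.53412 per day.
t_eff = 5.25 × 2.91 / (5.25 + 2.91) ≈ 1.8722 days.

1.87 days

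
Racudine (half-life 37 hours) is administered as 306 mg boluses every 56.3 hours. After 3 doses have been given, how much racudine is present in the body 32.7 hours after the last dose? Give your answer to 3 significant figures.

The 3 doses were given 145.3, 89, 32.7 hours ago.
Total = 306·(1/2)^(145.3/37) + 306·(1/2)^(89/37) + 306·(1/2)^(32.7/37)
      = 20.117 + 57.759 + 165.83 ≈ 243.71 mg.

244 mg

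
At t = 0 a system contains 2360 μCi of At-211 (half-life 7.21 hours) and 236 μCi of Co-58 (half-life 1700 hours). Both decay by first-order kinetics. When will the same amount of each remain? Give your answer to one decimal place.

Set 2360·(1/2)^(t/7.21) = 236·(1/2)^(t/1700).
Taking log₂: log₂(2360/236) = t·(1/7.21 − 1/1700).
log₂(10) = 3.3219; 1/7.21 − 1/1700 = 0.13811.
t = 3.3219 / 0.13811 ≈ 24.053 hours.

24.1 hours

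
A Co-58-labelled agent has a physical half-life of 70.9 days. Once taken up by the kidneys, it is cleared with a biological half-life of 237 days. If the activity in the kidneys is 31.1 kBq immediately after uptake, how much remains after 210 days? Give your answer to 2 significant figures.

1/t_eff = 1/t_phys + 1/t_biol = 1/70.9 + 1/237 = 0.018324 per day.
t_eff = 70.9 × 237 / (70.9 + 237) ≈ 54.574 days.
Remaining = 31.1 × (1/2)^(210/54.574) = 31.1 × (1/2)^3.848 ≈ 2.1597 kBq.

2.2 kBq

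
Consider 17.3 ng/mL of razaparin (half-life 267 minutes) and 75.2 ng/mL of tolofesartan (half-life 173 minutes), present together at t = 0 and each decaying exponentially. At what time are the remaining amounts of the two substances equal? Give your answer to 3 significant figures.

1040 minutes

Set 17.3·(1/2)^(t/267) = 75.2·(1/2)^(t/173).
Taking log₂: log₂(17.3/75.2) = t·(1/267 − 1/173).
log₂(0.23005) = -2.12; 1/267 − 1/173 = -0.002035.
t = -2.12 / -0.002035 ≈ 1041.7 minutes.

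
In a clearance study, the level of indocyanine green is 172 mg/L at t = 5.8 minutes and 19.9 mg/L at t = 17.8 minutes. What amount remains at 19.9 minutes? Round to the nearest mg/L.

14 mg/L

Over Δt = 17.8 − 5.8 = 12 minutes, the level fell by a factor of 172/19.9 ≈ 8.6432.
n = log₂(8.6432) ≈ 3.1116 half-lives, so t½ = 12/3.1116 ≈ 3.8566 minutes.
From t = 17.8 to t = 19.9: 19.9 × (1/2)^((19.9−17.8)/3.8566) ≈ 13.644 mg/L.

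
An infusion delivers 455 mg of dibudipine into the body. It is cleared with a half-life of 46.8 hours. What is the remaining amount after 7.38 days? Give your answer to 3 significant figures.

Convert the elapsed time: 7.38 days = 177.12 hours.
Number of half-lives: n = 177.12/46.8 ≈ 3.7846.
Remaining = 455 × (1/2)^3.7846 = 455 × 0.072563 ≈ 33.016 mg.

33.0 mg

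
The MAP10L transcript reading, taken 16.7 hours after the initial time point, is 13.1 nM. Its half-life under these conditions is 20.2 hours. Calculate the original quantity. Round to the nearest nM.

Number of half-lives elapsed: n = 16.7/20.2 ≈ 0.82673.
A₀ = A × 2^n = 13.1 × 2^0.82673 = 13.1 × 1.7737 ≈ 23.235 nM.

23 nM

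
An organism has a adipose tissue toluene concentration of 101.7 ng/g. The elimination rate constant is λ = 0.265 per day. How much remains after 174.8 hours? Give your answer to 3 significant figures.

t½ = ln 2 / λ = 0.69315 / 0.265 ≈ 2.6156 days.
Convert the elapsed time: 174.8 hours = 7.28333 days.
Number of half-lives: n = 7.28333/2.6156 ≈ 2.7845.
Remaining = 101.7 × (1/2)^2.7845 = 101.7 × 0.14514 ≈ 14.76 ng/g.

14.8 ng/g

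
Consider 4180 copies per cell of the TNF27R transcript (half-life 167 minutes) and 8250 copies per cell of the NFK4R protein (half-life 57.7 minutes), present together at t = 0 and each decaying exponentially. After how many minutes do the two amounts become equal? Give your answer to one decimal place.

Set 4180·(1/2)^(t/167) = 8250·(1/2)^(t/57.7).
Taking log₂: log₂(4180/8250) = t·(1/167 − 1/57.7).
log₂(0.50667) = -0.98089; 1/167 − 1/57.7 = -0.011343.
t = -0.98089 / -0.011343 ≈ 86.475 minutes.

86.5 minutes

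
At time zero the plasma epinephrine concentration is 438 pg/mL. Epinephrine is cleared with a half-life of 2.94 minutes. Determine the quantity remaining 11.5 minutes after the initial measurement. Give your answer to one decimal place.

Number of half-lives: n = 11.5/2.94 ≈ 3.9116.
Remaining = 438 × (1/2)^3.9116 = 438 × 0.066451 ≈ 29.106 pg/mL.

29.1 pg/mL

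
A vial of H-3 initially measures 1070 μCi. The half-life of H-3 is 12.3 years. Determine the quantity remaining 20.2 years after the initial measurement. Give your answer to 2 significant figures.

Number of half-lives: n = 20.2/12.3 ≈ 1.6423.
Remaining = 1070 × (1/2)^1.6423 = 1070 × 0.32035 ≈ 342.78 μCi.

340 μCi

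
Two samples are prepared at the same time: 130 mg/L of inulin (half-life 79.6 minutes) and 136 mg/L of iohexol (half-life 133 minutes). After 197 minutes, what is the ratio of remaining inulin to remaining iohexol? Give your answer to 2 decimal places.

0.48

inulin: 130 × (1/2)^(197/79.6) = 130 × (1/2)^2.4749 ≈ 23.385 mg/L.
iohexol: 136 × (1/2)^(197/133) = 136 × (1/2)^1.4812 ≈ 48.714 mg/L.
Ratio ≈ 23.385 / 48.714 ≈ 0.48004.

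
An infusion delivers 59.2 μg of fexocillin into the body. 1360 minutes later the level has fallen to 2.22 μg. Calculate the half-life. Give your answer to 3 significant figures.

287 minutes

A/A₀ = 2.22/59.2 ≈ 0.0375.
n = log₂(26.667) ≈ 4.737 half-lives elapsed in 1360 minutes.
t½ = 1360/4.737 ≈ 287.1 minutes.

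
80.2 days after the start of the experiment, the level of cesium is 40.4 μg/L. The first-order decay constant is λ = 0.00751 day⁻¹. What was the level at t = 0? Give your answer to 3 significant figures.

t½ = ln 2 / λ = 0.69315 / 0.00751 ≈ 92.297 days.
Number of half-lives elapsed: n = 80.2/92.297 ≈ 0.86894.
A₀ = A × 2^n = 40.4 × 2^0.86894 = 40.4 × 1.8263 ≈ 73.783 μg/L.

73.8 μg/L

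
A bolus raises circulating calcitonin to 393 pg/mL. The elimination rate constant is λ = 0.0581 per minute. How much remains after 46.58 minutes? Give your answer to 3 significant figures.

26.2 pg/mL

t½ = ln 2 / λ = 0.69315 / 0.0581 ≈ 11.93 minutes.
Number of half-lives: n = 46.58/11.93 ≈ 3.9044.
Remaining = 393 × (1/2)^3.9044 = 393 × 0.066784 ≈ 26.246 pg/mL.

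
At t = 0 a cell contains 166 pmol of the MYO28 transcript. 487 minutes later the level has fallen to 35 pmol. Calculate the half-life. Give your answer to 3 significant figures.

217 minutes

A/A₀ = 35/166 ≈ 0.21084.
n = log₂(4.7429) ≈ 2.2458 half-lives elapsed in 487 minutes.
t½ = 487/2.2458 ≈ 216.85 minutes.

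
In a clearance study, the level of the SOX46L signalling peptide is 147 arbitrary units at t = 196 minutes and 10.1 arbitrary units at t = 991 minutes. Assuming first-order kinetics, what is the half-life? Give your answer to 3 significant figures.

Over Δt = 991 − 196 = 795 minutes, the level fell by a factor of 147/10.1 ≈ 14.554.
n = log₂(14.554) ≈ 3.8634 half-lives, so t½ = 795/3.8634 ≈ 205.78 minutes.

206 minutes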